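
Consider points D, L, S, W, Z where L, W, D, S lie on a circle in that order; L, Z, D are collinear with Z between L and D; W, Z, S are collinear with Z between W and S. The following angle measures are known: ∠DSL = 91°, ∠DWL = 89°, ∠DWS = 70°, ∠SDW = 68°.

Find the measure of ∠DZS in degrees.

∠DZS = 119°

1. ∠DLS = 70°  [same arc DS]
2. ∠DSW = 42°  [△WDS]
3. ∠LDS = 19°  [△LDS]
4. ∠DZS = 119°  [△DZS]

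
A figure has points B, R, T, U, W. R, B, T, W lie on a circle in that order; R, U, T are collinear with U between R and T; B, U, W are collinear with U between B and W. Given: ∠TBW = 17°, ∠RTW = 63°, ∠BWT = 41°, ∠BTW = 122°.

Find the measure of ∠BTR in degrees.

1. ∠TRW = 17°  [same arc TW]
2. ∠RWT = 100°  [△RTW]
3. ∠BRT = 41°  [same arc BT]
4. ∠RBT = 80°  [cyclic RBTW, opposite ∠B+∠W]
5. ∠BTR = 59°  [△RBT]

∠BTR = 59°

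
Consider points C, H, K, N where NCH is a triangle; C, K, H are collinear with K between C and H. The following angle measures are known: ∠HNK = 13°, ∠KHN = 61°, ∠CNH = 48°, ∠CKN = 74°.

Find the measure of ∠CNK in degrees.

1. ∠CHN = 61°  [K on ray HC]
2. ∠HCN = 71°  [△NCH]
3. ∠KCN = 71°  [K on ray CH]
4. ∠CNK = 35°  [△NCK]

∠CNK = 35°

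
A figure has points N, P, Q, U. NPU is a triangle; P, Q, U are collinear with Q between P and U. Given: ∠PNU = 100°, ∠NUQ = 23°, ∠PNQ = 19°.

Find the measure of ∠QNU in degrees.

1. ∠NUP = 23°  [Q on ray UP]
2. ∠NPU = 57°  [△NPU]
3. ∠NPQ = 57°  [Q on ray PU]
4. ∠NQP = 104°  [△NPQ]
5. ∠NQU = 76°  [linear pair at Q on PU]
6. ∠QNU = 81°  [△NQU]

∠QNU = 81°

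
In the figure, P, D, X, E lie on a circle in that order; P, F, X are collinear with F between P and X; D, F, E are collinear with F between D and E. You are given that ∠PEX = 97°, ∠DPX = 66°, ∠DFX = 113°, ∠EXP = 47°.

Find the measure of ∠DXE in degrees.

1. ∠PDX = 83°  [cyclic PDXE, opposite ∠D+∠E]
2. ∠DEX = 66°  [same arc DX]
3. ∠DXP = 31°  [△PDX]
4. ∠EDX = 36°  [△DFX]
5. ∠DXE = 78°  [△DXE]

∠DXE = 78°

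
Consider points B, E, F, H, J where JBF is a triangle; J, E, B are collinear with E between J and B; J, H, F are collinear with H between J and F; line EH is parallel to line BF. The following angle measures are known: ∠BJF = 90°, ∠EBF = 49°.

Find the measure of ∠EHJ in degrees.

1. ∠FBJ = 49°  [E on ray BJ]
2. ∠BFJ = 41°  [△JBF]
3. ∠EHJ = 41°  [EH∥BF, corresponding at H]

∠EHJ = 41°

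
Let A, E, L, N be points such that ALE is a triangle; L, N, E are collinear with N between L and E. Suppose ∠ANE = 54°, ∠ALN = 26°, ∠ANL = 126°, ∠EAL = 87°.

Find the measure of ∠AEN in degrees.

1. ∠ALE = 26°  [N on ray LE]
2. ∠AEL = 67°  [△ALE]
3. ∠AEN = 67°  [N on ray EL]

∠AEN = 67°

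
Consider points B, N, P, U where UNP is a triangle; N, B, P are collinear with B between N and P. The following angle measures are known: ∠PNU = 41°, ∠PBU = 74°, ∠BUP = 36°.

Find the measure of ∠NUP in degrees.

1. ∠BPU = 70°  [△UBP]
2. ∠NPU = 70°  [B on ray PN]
3. ∠NUP = 69°  [△UNP]

∠NUP = 69°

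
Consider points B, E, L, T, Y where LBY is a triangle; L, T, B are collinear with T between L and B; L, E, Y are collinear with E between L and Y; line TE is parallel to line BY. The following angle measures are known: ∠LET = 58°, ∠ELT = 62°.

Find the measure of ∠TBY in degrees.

1. ∠ETL = 60°  [△LTE]
2. ∠BTE = 120°  [linear pair at T on LB]
3. ∠TBY = 60°  [TE∥BY, co-interior at B–T]

∠TBY = 60°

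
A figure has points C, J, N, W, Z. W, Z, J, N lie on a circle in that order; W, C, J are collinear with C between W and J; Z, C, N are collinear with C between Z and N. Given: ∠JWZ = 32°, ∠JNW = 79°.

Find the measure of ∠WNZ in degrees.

1. ∠JZW = 101°  [cyclic WZJN, opposite ∠Z+∠N]
2. ∠WJZ = 47°  [△WZJ]
3. ∠WNZ = 47°  [same arc WZ]

∠WNZ = 47°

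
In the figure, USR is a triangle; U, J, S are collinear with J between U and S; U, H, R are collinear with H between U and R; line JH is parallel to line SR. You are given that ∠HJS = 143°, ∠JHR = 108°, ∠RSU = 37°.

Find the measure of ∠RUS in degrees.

1. ∠HJU = 37°  [linear pair at J on US]
2. ∠JHU = 72°  [linear pair at H on UR]
3. ∠HUJ = 71°  [△UJH]
4. ∠RUS = 71°  [J on US, H on UR]

∠RUS = 71°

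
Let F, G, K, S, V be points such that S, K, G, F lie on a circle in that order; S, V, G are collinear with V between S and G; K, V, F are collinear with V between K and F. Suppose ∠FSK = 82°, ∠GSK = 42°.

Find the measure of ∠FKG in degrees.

1. ∠FGK = 98°  [cyclic SKGF, opposite ∠S+∠G]
2. ∠GFK = 42°  [same arc KG]
3. ∠FKG = 40°  [△KGF]

∠FKG = 40°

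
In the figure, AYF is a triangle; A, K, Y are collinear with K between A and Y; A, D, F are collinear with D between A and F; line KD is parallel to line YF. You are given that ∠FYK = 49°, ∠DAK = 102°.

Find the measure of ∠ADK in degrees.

∠ADK = 29°

1. ∠AYF = 49°  [K on ray YA]
2. ∠FAY = 102°  [K on AY, D on AF]
3. ∠AFY = 29°  [△AYF]
4. ∠ADK = 29°  [KD∥YF, corresponding at D]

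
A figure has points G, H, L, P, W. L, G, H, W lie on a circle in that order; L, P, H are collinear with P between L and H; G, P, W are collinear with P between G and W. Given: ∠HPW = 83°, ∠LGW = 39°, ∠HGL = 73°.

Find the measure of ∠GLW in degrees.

∠GLW = 92°

1. ∠GPL = 83°  [vertical angles at P]
2. ∠GLH = 58°  [△LPG]
3. ∠GHL = 49°  [△LGH]
4. ∠GWL = 49°  [same arc LG]
5. ∠GLW = 92°  [△LGW]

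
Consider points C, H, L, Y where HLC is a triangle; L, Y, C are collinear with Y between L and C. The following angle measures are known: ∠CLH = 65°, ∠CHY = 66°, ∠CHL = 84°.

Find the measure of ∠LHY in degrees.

1. ∠HCL = 31°  [△HLC]
2. ∠HLY = 65°  [Y on ray LC]
3. ∠HCY = 31°  [Y on ray CL]
4. ∠CYH = 83°  [△HYC]
5. ∠HYL = 97°  [linear pair at Y on LC]
6. ∠LHY = 18°  [△HLY]

∠LHY = 18°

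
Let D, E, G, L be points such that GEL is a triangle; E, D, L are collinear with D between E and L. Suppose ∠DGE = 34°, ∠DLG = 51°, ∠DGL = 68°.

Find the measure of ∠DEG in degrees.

∠DEG = 27°

1. ∠GDL = 61°  [△GDL]
2. ∠EDG = 119°  [linear pair at D on EL]
3. ∠DEG = 27°  [△GED]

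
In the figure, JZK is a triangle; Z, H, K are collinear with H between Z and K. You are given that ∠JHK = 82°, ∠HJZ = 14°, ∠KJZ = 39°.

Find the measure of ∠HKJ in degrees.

1. ∠JHZ = 98°  [linear pair at H on ZK]
2. ∠HZJ = 68°  [△JZH]
3. ∠JZK = 68°  [H on ray ZK]
4. ∠JKZ = 73°  [△JZK]
5. ∠HKJ = 73°  [H on ray KZ]

∠HKJ = 73°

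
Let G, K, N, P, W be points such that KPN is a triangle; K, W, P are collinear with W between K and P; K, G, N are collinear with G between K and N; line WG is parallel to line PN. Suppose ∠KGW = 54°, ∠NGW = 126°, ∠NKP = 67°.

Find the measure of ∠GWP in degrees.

∠GWP = 121°

1. ∠KNP = 54°  [WG∥PN, corresponding at G]
2. ∠KPN = 59°  [△KPN]
3. ∠GWK = 59°  [WG∥PN, corresponding at W]
4. ∠GWP = 121°  [linear pair at W on KP]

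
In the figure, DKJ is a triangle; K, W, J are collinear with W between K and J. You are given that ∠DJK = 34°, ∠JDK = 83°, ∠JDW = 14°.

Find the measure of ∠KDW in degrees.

∠KDW = 69°

1. ∠DKJ = 63°  [△DKJ]
2. ∠DJW = 34°  [W on ray JK]
3. ∠DWJ = 132°  [△DWJ]
4. ∠DKW = 63°  [W on ray KJ]
5. ∠DWK = 48°  [linear pair at W on KJ]
6. ∠KDW = 69°  [△DKW]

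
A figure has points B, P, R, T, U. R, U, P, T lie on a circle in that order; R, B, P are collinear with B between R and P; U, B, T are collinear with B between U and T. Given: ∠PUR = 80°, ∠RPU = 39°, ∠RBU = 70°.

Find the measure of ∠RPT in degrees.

1. ∠PRU = 61°  [△RUP]
2. ∠PBT = 70°  [vertical angles at B]
3. ∠PTU = 61°  [same arc UP]
4. ∠RPT = 49°  [△PBT]

∠RPT = 49°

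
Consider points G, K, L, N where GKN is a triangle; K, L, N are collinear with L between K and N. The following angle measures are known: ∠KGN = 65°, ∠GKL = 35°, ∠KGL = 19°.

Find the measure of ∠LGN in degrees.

1. ∠GLK = 126°  [△GKL]
2. ∠GKN = 35°  [L on ray KN]
3. ∠GLN = 54°  [linear pair at L on KN]
4. ∠GNK = 80°  [△GKN]
5. ∠GNL = 80°  [L on ray NK]
6. ∠LGN = 46°  [△GLN]

∠LGN = 46°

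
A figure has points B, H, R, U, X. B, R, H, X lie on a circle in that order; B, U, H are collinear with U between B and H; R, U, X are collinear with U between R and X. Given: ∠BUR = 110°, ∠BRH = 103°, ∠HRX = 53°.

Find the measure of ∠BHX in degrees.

1. ∠BXH = 77°  [cyclic BRHX, opposite ∠R+∠X]
2. ∠HBX = 53°  [same arc HX]
3. ∠BHX = 50°  [△BHX]

∠BHX = 50°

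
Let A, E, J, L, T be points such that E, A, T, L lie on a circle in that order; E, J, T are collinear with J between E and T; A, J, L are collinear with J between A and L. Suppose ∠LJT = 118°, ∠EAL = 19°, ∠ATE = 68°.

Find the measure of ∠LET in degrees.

∠LET = 50°

1. ∠EJL = 62°  [linear pair at J on ET]
2. ∠ALE = 68°  [same arc EA]
3. ∠LET = 50°  [△EJL]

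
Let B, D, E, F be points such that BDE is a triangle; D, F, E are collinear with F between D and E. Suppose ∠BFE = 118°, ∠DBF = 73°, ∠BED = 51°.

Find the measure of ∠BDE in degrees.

1. ∠BFD = 62°  [linear pair at F on DE]
2. ∠BDF = 45°  [△BDF]
3. ∠BDE = 45°  [F on ray DE]

∠BDE = 45°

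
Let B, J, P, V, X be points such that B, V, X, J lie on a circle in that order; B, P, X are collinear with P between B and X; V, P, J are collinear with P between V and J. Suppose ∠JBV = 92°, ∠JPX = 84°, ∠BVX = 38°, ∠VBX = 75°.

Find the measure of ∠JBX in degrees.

1. ∠JXV = 88°  [cyclic BVXJ, opposite ∠B+∠X]
2. ∠VJX = 75°  [same arc VX]
3. ∠JVX = 17°  [△VXJ]
4. ∠JBX = 17°  [same arc XJ]

∠JBX = 17°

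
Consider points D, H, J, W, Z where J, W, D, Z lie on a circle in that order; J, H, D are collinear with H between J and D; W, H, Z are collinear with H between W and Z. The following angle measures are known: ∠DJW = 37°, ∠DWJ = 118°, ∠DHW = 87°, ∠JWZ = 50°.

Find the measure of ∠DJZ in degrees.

∠DJZ = 68°

1. ∠DZJ = 62°  [cyclic JWDZ, opposite ∠W+∠Z]
2. ∠JDZ = 50°  [same arc JZ]
3. ∠DJZ = 68°  [△JDZ]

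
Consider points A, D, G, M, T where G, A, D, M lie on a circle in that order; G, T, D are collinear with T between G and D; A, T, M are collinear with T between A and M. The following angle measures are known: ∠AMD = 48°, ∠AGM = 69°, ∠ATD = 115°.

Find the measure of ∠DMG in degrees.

∠DMG = 92°

1. ∠AGD = 48°  [same arc AD]
2. ∠ADM = 111°  [cyclic GADM, opposite ∠G+∠D]
3. ∠ATG = 65°  [linear pair at T on GD]
4. ∠GAM = 67°  [△GTA]
5. ∠DAM = 21°  [△ADM]
6. ∠GDM = 67°  [same arc GM]
7. ∠DGM = 21°  [same arc DM]
8. ∠DMG = 92°  [△GDM]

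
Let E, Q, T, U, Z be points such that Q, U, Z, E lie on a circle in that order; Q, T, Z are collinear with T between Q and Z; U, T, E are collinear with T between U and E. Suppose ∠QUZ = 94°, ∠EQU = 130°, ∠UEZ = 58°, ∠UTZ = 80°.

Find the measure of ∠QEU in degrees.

∠QEU = 28°

1. ∠EZU = 50°  [cyclic QUZE, opposite ∠Q+∠Z]
2. ∠EUZ = 72°  [△UZE]
3. ∠ETQ = 80°  [vertical angles at T]
4. ∠EQZ = 72°  [same arc ZE]
5. ∠QEU = 28°  [△QTE]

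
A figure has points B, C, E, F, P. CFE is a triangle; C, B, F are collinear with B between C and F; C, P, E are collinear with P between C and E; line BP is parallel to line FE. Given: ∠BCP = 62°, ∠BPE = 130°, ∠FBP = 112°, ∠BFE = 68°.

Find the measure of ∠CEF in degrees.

∠CEF = 50°

1. ∠ECF = 62°  [B on CF, P on CE]
2. ∠CFE = 68°  [B on ray FC]
3. ∠CEF = 50°  [△CFE]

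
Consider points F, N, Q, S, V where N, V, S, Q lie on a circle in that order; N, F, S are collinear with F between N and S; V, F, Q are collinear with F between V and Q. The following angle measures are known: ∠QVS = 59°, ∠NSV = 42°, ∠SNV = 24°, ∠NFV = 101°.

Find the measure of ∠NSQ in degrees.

∠NSQ = 55°

1. ∠SQV = 24°  [same arc VS]
2. ∠QFS = 101°  [vertical angles at F]
3. ∠NSQ = 55°  [△SFQ]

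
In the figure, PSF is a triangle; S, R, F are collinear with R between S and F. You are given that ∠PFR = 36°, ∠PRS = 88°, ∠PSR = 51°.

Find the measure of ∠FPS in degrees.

∠FPS = 93°

1. ∠PFS = 36°  [R on ray FS]
2. ∠FSP = 51°  [R on ray SF]
3. ∠FPS = 93°  [△PSF]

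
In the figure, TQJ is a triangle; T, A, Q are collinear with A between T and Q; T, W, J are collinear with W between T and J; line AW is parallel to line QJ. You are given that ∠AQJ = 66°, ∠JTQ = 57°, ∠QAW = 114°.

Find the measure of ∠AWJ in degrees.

∠AWJ = 123°

1. ∠JQT = 66°  [A on ray QT]
2. ∠QJT = 57°  [△TQJ]
3. ∠AWT = 57°  [AW∥QJ, corresponding at W]
4. ∠AWJ = 123°  [linear pair at W on TJ]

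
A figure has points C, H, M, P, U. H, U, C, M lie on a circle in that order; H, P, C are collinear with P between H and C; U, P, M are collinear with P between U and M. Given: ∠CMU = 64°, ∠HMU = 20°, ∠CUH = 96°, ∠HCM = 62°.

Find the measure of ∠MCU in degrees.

∠MCU = 82°

1. ∠HUM = 62°  [same arc HM]
2. ∠MHU = 98°  [△HUM]
3. ∠MCU = 82°  [cyclic HUCM, opposite ∠H+∠C]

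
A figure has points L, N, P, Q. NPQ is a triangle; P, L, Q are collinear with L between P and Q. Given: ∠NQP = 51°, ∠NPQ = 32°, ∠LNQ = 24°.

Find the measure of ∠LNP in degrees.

1. ∠LQN = 51°  [L on ray QP]
2. ∠LPN = 32°  [L on ray PQ]
3. ∠NLQ = 105°  [△NLQ]
4. ∠NLP = 75°  [linear pair at L on PQ]
5. ∠LNP = 73°  [△NPL]

∠LNP = 73°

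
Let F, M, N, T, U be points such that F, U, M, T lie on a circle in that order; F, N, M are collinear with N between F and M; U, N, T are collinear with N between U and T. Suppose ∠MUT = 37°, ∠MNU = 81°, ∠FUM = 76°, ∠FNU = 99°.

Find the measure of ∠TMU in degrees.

1. ∠FMU = 62°  [△UNM]
2. ∠MFU = 42°  [△FUM]
3. ∠MTU = 42°  [same arc UM]
4. ∠TMU = 101°  [△UMT]

∠TMU = 101°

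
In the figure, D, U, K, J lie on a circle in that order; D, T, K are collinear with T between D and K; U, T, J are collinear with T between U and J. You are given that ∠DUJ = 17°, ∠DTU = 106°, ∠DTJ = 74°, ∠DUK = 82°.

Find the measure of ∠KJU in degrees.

∠KJU = 57°

1. ∠DKJ = 17°  [same arc DJ]
2. ∠JTK = 106°  [vertical angles at T]
3. ∠KJU = 57°  [△KTJ]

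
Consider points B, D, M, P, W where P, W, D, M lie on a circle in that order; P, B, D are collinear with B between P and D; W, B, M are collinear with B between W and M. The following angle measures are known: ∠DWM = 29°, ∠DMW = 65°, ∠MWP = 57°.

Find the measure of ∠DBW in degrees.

1. ∠DPW = 65°  [same arc WD]
2. ∠PBW = 58°  [△PBW]
3. ∠DBW = 122°  [linear pair at B on PD]

∠DBW = 122°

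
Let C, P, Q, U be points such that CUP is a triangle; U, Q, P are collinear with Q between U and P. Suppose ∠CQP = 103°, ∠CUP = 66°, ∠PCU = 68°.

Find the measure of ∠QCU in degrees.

∠QCU = 37°

1. ∠CQU = 77°  [linear pair at Q on UP]
2. ∠CUQ = 66°  [Q on ray UP]
3. ∠QCU = 37°  [△CUQ]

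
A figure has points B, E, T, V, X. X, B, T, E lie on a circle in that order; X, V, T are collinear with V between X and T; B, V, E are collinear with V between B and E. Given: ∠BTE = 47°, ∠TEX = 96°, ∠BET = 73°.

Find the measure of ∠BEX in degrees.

∠BEX = 23°

1. ∠TBX = 84°  [cyclic XBTE, opposite ∠B+∠E]
2. ∠BXT = 73°  [same arc BT]
3. ∠BTX = 23°  [△XBT]
4. ∠BEX = 23°  [same arc XB]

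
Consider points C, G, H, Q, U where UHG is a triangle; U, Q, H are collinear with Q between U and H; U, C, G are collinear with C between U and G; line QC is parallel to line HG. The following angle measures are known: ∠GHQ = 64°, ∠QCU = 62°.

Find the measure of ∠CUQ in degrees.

1. ∠GHU = 64°  [Q on ray HU]
2. ∠HGU = 62°  [QC∥HG, corresponding at C]
3. ∠GUH = 54°  [△UHG]
4. ∠CUQ = 54°  [Q on UH, C on UG]

∠CUQ = 54°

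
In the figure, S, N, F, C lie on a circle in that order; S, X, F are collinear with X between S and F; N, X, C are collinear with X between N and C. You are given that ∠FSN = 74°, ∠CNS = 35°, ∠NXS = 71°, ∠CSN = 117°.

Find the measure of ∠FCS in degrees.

∠FCS = 102°

1. ∠FCN = 74°  [same arc NF]
2. ∠CFS = 35°  [same arc SC]
3. ∠CFN = 63°  [cyclic SNFC, opposite ∠S+∠F]
4. ∠CNF = 43°  [△NFC]
5. ∠CSF = 43°  [same arc FC]
6. ∠FCS = 102°  [△SFC]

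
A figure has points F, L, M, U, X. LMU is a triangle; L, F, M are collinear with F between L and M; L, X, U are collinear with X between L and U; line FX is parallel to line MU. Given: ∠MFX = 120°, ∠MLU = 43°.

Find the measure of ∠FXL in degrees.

∠FXL = 77°

1. ∠LFX = 60°  [linear pair at F on LM]
2. ∠FLX = 43°  [F on LM, X on LU]
3. ∠FXL = 77°  [△LFX]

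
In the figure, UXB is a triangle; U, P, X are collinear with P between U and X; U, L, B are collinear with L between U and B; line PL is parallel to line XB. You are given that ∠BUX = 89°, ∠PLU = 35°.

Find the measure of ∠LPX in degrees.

∠LPX = 124°

1. ∠LUP = 89°  [P on UX, L on UB]
2. ∠LPU = 56°  [△UPL]
3. ∠LPX = 124°  [linear pair at P on UX]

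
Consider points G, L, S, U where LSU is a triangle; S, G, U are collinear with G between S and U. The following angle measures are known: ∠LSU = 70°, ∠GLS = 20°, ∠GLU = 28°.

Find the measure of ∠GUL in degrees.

∠GUL = 62°

1. ∠GSL = 70°  [G on ray SU]
2. ∠LGS = 90°  [△LSG]
3. ∠LGU = 90°  [linear pair at G on SU]
4. ∠GUL = 62°  [△LGU]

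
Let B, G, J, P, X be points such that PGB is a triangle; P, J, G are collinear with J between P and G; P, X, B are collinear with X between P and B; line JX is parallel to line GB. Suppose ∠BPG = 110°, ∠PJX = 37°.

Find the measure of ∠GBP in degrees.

∠GBP = 33°

1. ∠JPX = 110°  [J on PG, X on PB]
2. ∠JXP = 33°  [△PJX]
3. ∠GBP = 33°  [JX∥GB, corresponding at X]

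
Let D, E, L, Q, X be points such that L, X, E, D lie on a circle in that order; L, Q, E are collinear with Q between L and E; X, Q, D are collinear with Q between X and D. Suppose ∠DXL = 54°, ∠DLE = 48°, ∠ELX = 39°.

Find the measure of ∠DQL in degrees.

∠DQL = 93°

1. ∠DEL = 54°  [same arc LD]
2. ∠EDX = 39°  [same arc XE]
3. ∠DQE = 87°  [△EQD]
4. ∠DQL = 93°  [linear pair at Q on LE]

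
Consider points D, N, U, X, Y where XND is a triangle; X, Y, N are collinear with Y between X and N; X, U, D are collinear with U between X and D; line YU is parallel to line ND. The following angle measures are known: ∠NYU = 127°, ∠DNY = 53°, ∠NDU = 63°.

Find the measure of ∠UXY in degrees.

1. ∠DNX = 53°  [Y on ray NX]
2. ∠NDX = 63°  [U on ray DX]
3. ∠DXN = 64°  [△XND]
4. ∠UXY = 64°  [Y on XN, U on XD]

∠UXY = 64°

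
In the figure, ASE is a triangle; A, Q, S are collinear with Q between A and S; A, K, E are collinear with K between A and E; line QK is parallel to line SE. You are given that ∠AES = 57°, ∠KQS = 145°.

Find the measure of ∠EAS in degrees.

1. ∠AKQ = 57°  [QK∥SE, corresponding at K]
2. ∠AQK = 35°  [linear pair at Q on AS]
3. ∠KAQ = 88°  [△AQK]
4. ∠EAS = 88°  [Q on AS, K on AE]

∠EAS = 88°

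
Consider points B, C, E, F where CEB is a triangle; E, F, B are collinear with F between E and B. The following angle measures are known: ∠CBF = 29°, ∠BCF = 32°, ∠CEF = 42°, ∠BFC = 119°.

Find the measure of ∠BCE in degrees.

∠BCE = 109°

1. ∠CBE = 29°  [F on ray BE]
2. ∠BEC = 42°  [F on ray EB]
3. ∠BCE = 109°  [△CEB]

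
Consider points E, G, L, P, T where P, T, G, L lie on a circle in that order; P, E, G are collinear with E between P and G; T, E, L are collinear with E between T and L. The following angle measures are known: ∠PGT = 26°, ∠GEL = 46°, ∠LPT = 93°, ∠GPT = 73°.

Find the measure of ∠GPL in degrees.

1. ∠PLT = 26°  [same arc PT]
2. ∠LEP = 134°  [linear pair at E on PG]
3. ∠GPL = 20°  [△PEL]

∠GPL = 20°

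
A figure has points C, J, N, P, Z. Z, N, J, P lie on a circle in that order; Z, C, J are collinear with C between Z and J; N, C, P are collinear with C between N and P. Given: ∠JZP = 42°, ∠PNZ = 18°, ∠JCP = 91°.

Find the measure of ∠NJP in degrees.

1. ∠JNP = 42°  [same arc JP]
2. ∠PJZ = 18°  [same arc ZP]
3. ∠JPN = 71°  [△JCP]
4. ∠NJP = 67°  [△NJP]

∠NJP = 67°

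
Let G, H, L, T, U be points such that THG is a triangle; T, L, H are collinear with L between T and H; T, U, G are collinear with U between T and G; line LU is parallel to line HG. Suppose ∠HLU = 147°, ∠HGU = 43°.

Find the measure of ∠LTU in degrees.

∠LTU = 104°

1. ∠TLU = 33°  [linear pair at L on TH]
2. ∠HGT = 43°  [U on ray GT]
3. ∠GHT = 33°  [LU∥HG, corresponding at L]
4. ∠GTH = 104°  [△THG]
5. ∠LTU = 104°  [L on TH, U on TG]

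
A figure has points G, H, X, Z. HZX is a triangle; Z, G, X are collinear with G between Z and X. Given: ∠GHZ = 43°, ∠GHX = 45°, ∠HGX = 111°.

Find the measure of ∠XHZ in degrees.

1. ∠GXH = 24°  [△HGX]
2. ∠HGZ = 69°  [linear pair at G on ZX]
3. ∠HXZ = 24°  [G on ray XZ]
4. ∠GZH = 68°  [△HZG]
5. ∠HZX = 68°  [G on ray ZX]
6. ∠XHZ = 88°  [△HZX]

∠XHZ = 88°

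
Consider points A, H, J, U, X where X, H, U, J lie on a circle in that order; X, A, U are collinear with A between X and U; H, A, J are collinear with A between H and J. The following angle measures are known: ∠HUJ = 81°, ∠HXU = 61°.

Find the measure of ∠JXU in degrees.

∠JXU = 38°

1. ∠HJU = 61°  [same arc HU]
2. ∠JHU = 38°  [△HUJ]
3. ∠JXU = 38°  [same arc UJ]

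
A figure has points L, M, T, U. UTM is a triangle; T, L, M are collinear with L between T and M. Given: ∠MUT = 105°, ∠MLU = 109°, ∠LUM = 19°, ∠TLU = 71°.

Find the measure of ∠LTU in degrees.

∠LTU = 23°

1. ∠LMU = 52°  [△ULM]
2. ∠TMU = 52°  [L on ray MT]
3. ∠MTU = 23°  [△UTM]
4. ∠LTU = 23°  [L on ray TM]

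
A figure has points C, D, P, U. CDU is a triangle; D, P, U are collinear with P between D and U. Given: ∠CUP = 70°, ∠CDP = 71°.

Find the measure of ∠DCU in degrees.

1. ∠CUD = 70°  [P on ray UD]
2. ∠CDU = 71°  [P on ray DU]
3. ∠DCU = 39°  [△CDU]

∠DCU = 39°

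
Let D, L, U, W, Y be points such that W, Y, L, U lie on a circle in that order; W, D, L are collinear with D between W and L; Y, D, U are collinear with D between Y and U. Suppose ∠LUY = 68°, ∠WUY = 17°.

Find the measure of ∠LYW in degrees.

∠LYW = 95°

1. ∠LWY = 68°  [same arc YL]
2. ∠WLY = 17°  [same arc WY]
3. ∠LYW = 95°  [△WYL]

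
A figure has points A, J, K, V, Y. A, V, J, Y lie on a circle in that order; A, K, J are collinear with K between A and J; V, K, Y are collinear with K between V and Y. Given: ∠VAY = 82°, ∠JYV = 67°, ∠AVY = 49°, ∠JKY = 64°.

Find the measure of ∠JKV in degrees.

∠JKV = 116°

1. ∠VJY = 98°  [cyclic AVJY, opposite ∠A+∠J]
2. ∠AYV = 49°  [△AVY]
3. ∠JVY = 15°  [△VJY]
4. ∠AJV = 49°  [same arc AV]
5. ∠JKV = 116°  [△VKJ]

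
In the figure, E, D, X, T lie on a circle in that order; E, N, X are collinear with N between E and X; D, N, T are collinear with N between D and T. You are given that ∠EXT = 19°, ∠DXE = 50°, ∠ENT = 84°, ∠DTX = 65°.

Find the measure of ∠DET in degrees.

∠DET = 111°

1. ∠EDT = 19°  [same arc ET]
2. ∠DTE = 50°  [same arc ED]
3. ∠DET = 111°  [△EDT]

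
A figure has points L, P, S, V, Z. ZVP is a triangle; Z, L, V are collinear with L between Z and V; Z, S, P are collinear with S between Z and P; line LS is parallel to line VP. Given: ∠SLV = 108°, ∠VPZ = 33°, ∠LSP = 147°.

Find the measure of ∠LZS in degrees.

1. ∠SLZ = 72°  [linear pair at L on ZV]
2. ∠LSZ = 33°  [LS∥VP, corresponding at S]
3. ∠LZS = 75°  [△ZLS]

∠LZS = 75°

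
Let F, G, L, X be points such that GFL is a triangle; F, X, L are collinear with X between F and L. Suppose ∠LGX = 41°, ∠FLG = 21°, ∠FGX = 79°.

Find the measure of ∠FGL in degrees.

1. ∠GLX = 21°  [X on ray LF]
2. ∠GXL = 118°  [△GXL]
3. ∠FXG = 62°  [linear pair at X on FL]
4. ∠GFX = 39°  [△GFX]
5. ∠GFL = 39°  [X on ray FL]
6. ∠FGL = 120°  [△GFL]

∠FGL = 120°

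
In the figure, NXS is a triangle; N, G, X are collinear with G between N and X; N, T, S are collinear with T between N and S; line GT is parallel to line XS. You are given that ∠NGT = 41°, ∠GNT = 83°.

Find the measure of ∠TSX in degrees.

1. ∠GTN = 56°  [△NGT]
2. ∠GTS = 124°  [linear pair at T on NS]
3. ∠TSX = 56°  [GT∥XS, co-interior at S–T]

∠TSX = 56°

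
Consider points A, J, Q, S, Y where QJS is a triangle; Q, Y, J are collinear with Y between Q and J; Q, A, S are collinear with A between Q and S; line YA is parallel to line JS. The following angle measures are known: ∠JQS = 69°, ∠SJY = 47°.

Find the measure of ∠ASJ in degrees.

∠ASJ = 64°

1. ∠QJS = 47°  [Y on ray JQ]
2. ∠JSQ = 64°  [△QJS]
3. ∠ASJ = 64°  [A on ray SQ]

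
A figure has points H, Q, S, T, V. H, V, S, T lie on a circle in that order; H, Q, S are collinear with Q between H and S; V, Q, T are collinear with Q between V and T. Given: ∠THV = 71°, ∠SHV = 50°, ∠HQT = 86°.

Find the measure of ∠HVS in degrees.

1. ∠TSV = 109°  [cyclic HVST, opposite ∠H+∠S]
2. ∠STV = 50°  [same arc VS]
3. ∠SQV = 86°  [vertical angles at Q]
4. ∠SVT = 21°  [△VST]
5. ∠HSV = 73°  [△VQS]
6. ∠HVS = 57°  [△HVS]

∠HVS = 57°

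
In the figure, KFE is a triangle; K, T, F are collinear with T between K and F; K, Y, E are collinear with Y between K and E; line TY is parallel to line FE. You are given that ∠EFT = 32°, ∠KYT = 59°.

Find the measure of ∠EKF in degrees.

∠EKF = 89°

1. ∠EFK = 32°  [T on ray FK]
2. ∠FEK = 59°  [TY∥FE, corresponding at Y]
3. ∠EKF = 89°  [△KFE]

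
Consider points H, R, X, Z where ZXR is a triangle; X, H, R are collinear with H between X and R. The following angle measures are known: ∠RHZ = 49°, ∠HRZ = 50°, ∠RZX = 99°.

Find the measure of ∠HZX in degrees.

∠HZX = 18°

1. ∠XHZ = 131°  [linear pair at H on XR]
2. ∠XRZ = 50°  [H on ray RX]
3. ∠RXZ = 31°  [△ZXR]
4. ∠HXZ = 31°  [H on ray XR]
5. ∠HZX = 18°  [△ZXH]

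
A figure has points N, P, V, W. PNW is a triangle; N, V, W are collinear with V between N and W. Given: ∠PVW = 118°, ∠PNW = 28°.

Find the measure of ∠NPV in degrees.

1. ∠NVP = 62°  [linear pair at V on NW]
2. ∠PNV = 28°  [V on ray NW]
3. ∠NPV = 90°  [△PNV]

∠NPV = 90°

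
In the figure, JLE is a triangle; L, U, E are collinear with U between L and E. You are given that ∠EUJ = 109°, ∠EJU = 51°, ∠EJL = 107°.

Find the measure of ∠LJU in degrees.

1. ∠JEU = 20°  [△JUE]
2. ∠JUL = 71°  [linear pair at U on LE]
3. ∠JEL = 20°  [U on ray EL]
4. ∠ELJ = 53°  [△JLE]
5. ∠JLU = 53°  [U on ray LE]
6. ∠LJU = 56°  [△JLU]

∠LJU = 56°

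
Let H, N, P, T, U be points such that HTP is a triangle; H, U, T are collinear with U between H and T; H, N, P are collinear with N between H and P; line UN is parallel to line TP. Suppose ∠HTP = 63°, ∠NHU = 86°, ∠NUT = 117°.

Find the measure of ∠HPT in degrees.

1. ∠HUN = 63°  [UN∥TP, corresponding at U]
2. ∠HNU = 31°  [△HUN]
3. ∠HPT = 31°  [UN∥TP, corresponding at N]

∠HPT = 31°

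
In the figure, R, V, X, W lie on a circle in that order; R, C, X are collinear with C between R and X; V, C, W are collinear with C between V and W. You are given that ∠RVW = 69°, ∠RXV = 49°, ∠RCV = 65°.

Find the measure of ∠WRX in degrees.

1. ∠RXW = 69°  [same arc RW]
2. ∠VRX = 46°  [△RCV]
3. ∠RVX = 85°  [△RVX]
4. ∠RWX = 95°  [cyclic RVXW, opposite ∠V+∠W]
5. ∠WRX = 16°  [△RXW]

∠WRX = 16°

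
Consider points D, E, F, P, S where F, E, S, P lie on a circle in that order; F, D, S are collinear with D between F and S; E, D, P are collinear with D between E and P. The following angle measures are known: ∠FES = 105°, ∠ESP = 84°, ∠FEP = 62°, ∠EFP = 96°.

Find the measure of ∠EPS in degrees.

1. ∠FPS = 75°  [cyclic FESP, opposite ∠E+∠P]
2. ∠FSP = 62°  [same arc FP]
3. ∠PFS = 43°  [△FSP]
4. ∠PES = 43°  [same arc SP]
5. ∠EPS = 53°  [△ESP]

∠EPS = 53°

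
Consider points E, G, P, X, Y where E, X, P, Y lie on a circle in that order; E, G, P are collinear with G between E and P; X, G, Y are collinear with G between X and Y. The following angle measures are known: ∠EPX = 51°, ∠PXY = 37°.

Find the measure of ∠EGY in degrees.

1. ∠EYX = 51°  [same arc EX]
2. ∠PEY = 37°  [same arc PY]
3. ∠EGY = 92°  [△EGY]

∠EGY = 92°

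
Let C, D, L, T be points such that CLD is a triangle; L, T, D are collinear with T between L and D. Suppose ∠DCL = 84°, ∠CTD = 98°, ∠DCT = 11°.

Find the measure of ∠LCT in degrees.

1. ∠CDT = 71°  [△CTD]
2. ∠CTL = 82°  [linear pair at T on LD]
3. ∠CDL = 71°  [T on ray DL]
4. ∠CLD = 25°  [△CLD]
5. ∠CLT = 25°  [T on ray LD]
6. ∠LCT = 73°  [△CLT]

∠LCT = 73°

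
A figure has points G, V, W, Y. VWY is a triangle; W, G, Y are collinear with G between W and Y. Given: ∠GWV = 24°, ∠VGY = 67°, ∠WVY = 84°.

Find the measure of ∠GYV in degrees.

∠GYV = 72°

1. ∠VWY = 24°  [G on ray WY]
2. ∠VYW = 72°  [△VWY]
3. ∠GYV = 72°  [G on ray YW]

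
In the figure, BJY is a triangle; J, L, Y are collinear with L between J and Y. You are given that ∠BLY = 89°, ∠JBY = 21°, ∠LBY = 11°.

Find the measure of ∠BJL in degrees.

∠BJL = 79°

1. ∠BYL = 80°  [△BLY]
2. ∠BYJ = 80°  [L on ray YJ]
3. ∠BJY = 79°  [△BJY]
4. ∠BJL = 79°  [L on ray JY]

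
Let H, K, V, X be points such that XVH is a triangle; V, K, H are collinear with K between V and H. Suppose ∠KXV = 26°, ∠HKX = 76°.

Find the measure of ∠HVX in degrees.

∠HVX = 50°

1. ∠VKX = 104°  [linear pair at K on VH]
2. ∠KVX = 50°  [△XVK]
3. ∠HVX = 50°  [K on ray VH]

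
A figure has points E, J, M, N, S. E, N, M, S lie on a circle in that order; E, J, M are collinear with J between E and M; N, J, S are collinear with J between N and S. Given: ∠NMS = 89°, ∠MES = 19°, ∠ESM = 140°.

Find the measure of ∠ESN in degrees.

∠ESN = 68°

1. ∠NES = 91°  [cyclic ENMS, opposite ∠E+∠M]
2. ∠EMS = 21°  [△EMS]
3. ∠ENS = 21°  [same arc ES]
4. ∠ESN = 68°  [△ENS]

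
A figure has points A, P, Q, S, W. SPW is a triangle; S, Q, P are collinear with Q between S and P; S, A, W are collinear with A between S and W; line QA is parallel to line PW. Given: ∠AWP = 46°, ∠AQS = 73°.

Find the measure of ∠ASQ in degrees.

1. ∠PWS = 46°  [A on ray WS]
2. ∠SPW = 73°  [QA∥PW, corresponding at Q]
3. ∠PSW = 61°  [△SPW]
4. ∠ASQ = 61°  [Q on SP, A on SW]

∠ASQ = 61°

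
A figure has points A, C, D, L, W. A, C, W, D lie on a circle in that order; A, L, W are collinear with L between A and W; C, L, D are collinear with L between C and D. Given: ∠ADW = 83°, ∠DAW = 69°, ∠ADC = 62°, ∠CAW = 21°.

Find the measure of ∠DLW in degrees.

1. ∠AWD = 28°  [△AWD]
2. ∠CDW = 21°  [same arc CW]
3. ∠DLW = 131°  [△WLD]

∠DLW = 131°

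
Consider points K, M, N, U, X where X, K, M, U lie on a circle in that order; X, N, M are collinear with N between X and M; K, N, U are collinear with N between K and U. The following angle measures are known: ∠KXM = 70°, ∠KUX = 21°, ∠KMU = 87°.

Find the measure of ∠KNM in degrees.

∠KNM = 136°

1. ∠KUM = 70°  [same arc KM]
2. ∠KMX = 21°  [same arc XK]
3. ∠MKU = 23°  [△KMU]
4. ∠KNM = 136°  [△KNM]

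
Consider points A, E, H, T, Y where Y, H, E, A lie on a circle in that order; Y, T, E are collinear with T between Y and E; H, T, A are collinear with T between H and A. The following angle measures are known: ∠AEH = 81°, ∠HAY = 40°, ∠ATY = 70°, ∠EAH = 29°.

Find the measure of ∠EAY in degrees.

∠EAY = 69°

1. ∠AYE = 70°  [△YTA]
2. ∠ATE = 110°  [linear pair at T on YE]
3. ∠AEY = 41°  [△ETA]
4. ∠EAY = 69°  [△YEA]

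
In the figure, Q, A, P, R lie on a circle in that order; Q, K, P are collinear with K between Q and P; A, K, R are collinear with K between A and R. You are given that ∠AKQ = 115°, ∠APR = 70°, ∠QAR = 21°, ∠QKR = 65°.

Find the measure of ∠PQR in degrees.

∠PQR = 66°

1. ∠AQR = 110°  [cyclic QAPR, opposite ∠Q+∠P]
2. ∠ARQ = 49°  [△QAR]
3. ∠PQR = 66°  [△QKR]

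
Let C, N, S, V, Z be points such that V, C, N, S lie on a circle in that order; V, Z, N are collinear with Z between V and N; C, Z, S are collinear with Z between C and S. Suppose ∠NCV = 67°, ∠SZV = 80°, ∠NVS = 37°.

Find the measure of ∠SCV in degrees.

∠SCV = 30°

1. ∠NSV = 113°  [cyclic VCNS, opposite ∠C+∠S]
2. ∠SNV = 30°  [△VNS]
3. ∠SCV = 30°  [same arc VS]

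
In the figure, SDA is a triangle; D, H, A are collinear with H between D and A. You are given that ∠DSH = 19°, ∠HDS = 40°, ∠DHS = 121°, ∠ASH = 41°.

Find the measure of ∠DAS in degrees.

1. ∠AHS = 59°  [linear pair at H on DA]
2. ∠HAS = 80°  [△SHA]
3. ∠DAS = 80°  [H on ray AD]

∠DAS = 80°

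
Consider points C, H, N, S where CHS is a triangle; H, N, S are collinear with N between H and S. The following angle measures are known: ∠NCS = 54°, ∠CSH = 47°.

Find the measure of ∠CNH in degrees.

1. ∠CSN = 47°  [N on ray SH]
2. ∠CNS = 79°  [△CNS]
3. ∠CNH = 101°  [linear pair at N on HS]

∠CNH = 101°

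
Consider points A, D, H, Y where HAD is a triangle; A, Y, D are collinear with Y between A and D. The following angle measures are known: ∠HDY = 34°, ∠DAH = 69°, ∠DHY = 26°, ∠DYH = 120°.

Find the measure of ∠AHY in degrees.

1. ∠HAY = 69°  [Y on ray AD]
2. ∠AYH = 60°  [linear pair at Y on AD]
3. ∠AHY = 51°  [△HAY]

∠AHY = 51°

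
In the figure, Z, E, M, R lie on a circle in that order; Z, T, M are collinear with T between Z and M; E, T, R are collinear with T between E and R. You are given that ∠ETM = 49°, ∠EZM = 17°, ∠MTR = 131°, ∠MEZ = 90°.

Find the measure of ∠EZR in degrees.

1. ∠ETZ = 131°  [linear pair at T on ZM]
2. ∠EMZ = 73°  [△ZEM]
3. ∠REZ = 32°  [△ZTE]
4. ∠ERZ = 73°  [same arc ZE]
5. ∠EZR = 75°  [△ZER]

∠EZR = 75°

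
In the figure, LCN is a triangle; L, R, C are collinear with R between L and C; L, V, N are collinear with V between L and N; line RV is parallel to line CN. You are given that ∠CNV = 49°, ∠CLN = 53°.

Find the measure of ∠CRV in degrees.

∠CRV = 102°

1. ∠CNL = 49°  [V on ray NL]
2. ∠LCN = 78°  [△LCN]
3. ∠LRV = 78°  [RV∥CN, corresponding at R]
4. ∠CRV = 102°  [linear pair at R on LC]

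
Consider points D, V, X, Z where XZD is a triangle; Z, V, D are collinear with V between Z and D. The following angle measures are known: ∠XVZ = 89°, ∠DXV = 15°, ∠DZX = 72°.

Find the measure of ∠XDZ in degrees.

∠XDZ = 74°

1. ∠DVX = 91°  [linear pair at V on ZD]
2. ∠VDX = 74°  [△XVD]
3. ∠XDZ = 74°  [V on ray DZ]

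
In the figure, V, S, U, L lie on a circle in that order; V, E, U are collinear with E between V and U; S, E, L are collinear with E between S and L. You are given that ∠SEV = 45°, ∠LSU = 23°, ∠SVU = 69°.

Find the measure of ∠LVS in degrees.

1. ∠LEU = 45°  [vertical angles at E]
2. ∠LSV = 66°  [△VES]
3. ∠LVU = 23°  [same arc UL]
4. ∠LEV = 135°  [linear pair at E on VU]
5. ∠SLV = 22°  [△VEL]
6. ∠LVS = 92°  [△VSL]

∠LVS = 92°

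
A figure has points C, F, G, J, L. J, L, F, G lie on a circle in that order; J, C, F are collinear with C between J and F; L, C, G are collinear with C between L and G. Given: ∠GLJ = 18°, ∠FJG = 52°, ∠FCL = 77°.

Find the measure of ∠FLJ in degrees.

1. ∠GFJ = 18°  [same arc JG]
2. ∠FGJ = 110°  [△JFG]
3. ∠FLJ = 70°  [cyclic JLFG, opposite ∠L+∠G]

∠FLJ = 70°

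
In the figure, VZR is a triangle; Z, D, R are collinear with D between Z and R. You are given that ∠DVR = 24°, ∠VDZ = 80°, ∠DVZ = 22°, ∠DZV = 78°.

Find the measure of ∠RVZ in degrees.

∠RVZ = 46°

1. ∠RDV = 100°  [linear pair at D on ZR]
2. ∠RZV = 78°  [D on ray ZR]
3. ∠DRV = 56°  [△VDR]
4. ∠VRZ = 56°  [D on ray RZ]
5. ∠RVZ = 46°  [△VZR]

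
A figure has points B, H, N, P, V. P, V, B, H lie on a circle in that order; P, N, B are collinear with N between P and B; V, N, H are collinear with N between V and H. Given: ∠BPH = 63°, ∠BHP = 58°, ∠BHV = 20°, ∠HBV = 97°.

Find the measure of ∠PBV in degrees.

1. ∠BVP = 122°  [cyclic PVBH, opposite ∠V+∠H]
2. ∠BPV = 20°  [same arc VB]
3. ∠PBV = 38°  [△PVB]

∠PBV = 38°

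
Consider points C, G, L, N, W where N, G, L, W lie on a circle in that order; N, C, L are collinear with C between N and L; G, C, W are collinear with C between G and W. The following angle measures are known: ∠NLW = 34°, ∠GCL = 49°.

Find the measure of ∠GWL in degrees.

1. ∠NGW = 34°  [same arc NW]
2. ∠GCN = 131°  [linear pair at C on NL]
3. ∠GNL = 15°  [△NCG]
4. ∠GWL = 15°  [same arc GL]

∠GWL = 15°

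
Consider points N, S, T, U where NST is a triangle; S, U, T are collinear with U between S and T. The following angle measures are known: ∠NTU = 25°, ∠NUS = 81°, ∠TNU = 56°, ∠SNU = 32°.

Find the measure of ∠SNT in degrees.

∠SNT = 88°

1. ∠NTS = 25°  [U on ray TS]
2. ∠NSU = 67°  [△NSU]
3. ∠NST = 67°  [U on ray ST]
4. ∠SNT = 88°  [△NST]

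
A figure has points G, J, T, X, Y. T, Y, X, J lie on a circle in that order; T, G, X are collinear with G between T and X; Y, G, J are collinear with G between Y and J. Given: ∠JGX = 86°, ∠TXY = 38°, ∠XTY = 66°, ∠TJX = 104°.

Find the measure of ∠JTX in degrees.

1. ∠JGT = 94°  [linear pair at G on TX]
2. ∠TJY = 38°  [same arc TY]
3. ∠JTX = 48°  [△TGJ]

∠JTX = 48°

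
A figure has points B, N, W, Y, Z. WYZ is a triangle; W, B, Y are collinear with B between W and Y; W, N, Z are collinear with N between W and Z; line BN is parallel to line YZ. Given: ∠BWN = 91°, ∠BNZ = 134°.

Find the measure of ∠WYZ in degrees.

∠WYZ = 43°

1. ∠BNW = 46°  [linear pair at N on WZ]
2. ∠NBW = 43°  [△WBN]
3. ∠WYZ = 43°  [BN∥YZ, corresponding at B]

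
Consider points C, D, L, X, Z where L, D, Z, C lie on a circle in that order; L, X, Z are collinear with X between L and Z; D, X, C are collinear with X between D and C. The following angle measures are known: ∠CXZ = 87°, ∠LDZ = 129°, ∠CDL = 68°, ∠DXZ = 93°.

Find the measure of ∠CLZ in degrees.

∠CLZ = 61°

1. ∠LCZ = 51°  [cyclic LDZC, opposite ∠D+∠C]
2. ∠CZL = 68°  [same arc LC]
3. ∠CLZ = 61°  [△LZC]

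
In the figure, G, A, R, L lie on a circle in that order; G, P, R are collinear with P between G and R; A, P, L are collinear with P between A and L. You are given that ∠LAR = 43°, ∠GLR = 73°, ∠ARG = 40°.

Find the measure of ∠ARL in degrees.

∠ARL = 104°

1. ∠LGR = 43°  [same arc RL]
2. ∠GRL = 64°  [△GRL]
3. ∠ALG = 40°  [same arc GA]
4. ∠GAL = 64°  [same arc GL]
5. ∠AGL = 76°  [△GAL]
6. ∠ARL = 104°  [cyclic GARL, opposite ∠G+∠R]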